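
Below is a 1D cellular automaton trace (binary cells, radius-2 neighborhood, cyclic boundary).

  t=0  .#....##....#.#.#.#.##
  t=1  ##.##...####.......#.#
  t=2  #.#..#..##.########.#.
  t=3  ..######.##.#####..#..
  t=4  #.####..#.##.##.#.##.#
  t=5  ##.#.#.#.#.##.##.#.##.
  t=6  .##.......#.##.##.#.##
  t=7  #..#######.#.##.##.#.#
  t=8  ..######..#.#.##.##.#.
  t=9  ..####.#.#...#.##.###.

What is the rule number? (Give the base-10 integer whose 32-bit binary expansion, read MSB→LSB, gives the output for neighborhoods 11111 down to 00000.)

2635983511

  [31] ##### => #  t=2,i=13
  [30] ####. => .  t=1,i=10
  [29] ###.# => .  t=1,i=1
  [28] ###.. => #  t=1,i=11
  [27] ##.## => #  t=1,i=2
  [26] ##.#. => #  t=0,i=0
  [25] ##..# => .  t=3,i=17
  [24] ##... => #  t=0,i=8
  [23] #.### => .  t=1,i=21
  [22] #.##. => .  t=0,i=20
  [21] #.#.# => .  t=0,i=14
  [20] #.#.. => #  t=0,i=1
  [19] #..## => #  t=2,i=7
  [18] #..#. => #  t=2,i=4
  [17] #...# => .  t=1,i=6
  [16] #.... => #  t=0,i=3
  [15] .#### => #  t=1,i=9
  [14] .###. => #  t=1,i=0
  [13] .##.# => #  t=0,i=21
  [12] .##.. => .  t=0,i=7
  [11] .#.## => #  t=0,i=19
  [10] .#.#. => .  t=0,i=13
  [9] .#..# => #  t=2,i=3
  [8] .#... => .  t=0,i=2
  [7] ..### => #  t=1,i=8
  [6] ..##. => .  t=0,i=6
  [5] ..#.# => .  t=0,i=12
  [4] ..#.. => #  t=2,i=5
  [3] ...## => .  t=0,i=5
  [2] ...#. => #  t=0,i=11
  [1] ....# => #  t=0,i=4
  [0] ..... => #  t=1,i=14
  bits 10011101000111011110101010010111 = 2635983511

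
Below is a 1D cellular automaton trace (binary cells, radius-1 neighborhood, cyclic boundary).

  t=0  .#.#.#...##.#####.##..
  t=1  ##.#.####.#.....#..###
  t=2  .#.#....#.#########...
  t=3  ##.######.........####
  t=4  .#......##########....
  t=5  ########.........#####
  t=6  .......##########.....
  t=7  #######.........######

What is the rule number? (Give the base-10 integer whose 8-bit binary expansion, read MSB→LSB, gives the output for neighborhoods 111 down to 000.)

87

  nb ###: next=.  (t=0,i=13, bit7=0)
  nb ##.: next=#  (t=0,i=10, bit6=1)
  nb #.#: next=.  (t=0,i=2, bit5=0)
  nb #..: next=#  (t=0,i=6, bit4=1)
  nb .##: next=.  (t=0,i=9, bit3=0)
  nb .#.: next=#  (t=0,i=1, bit2=1)
  nb ..#: next=#  (t=0,i=0, bit1=1)
  nb ...: next=#  (t=0,i=7, bit0=1)
  bits 01010111 = 87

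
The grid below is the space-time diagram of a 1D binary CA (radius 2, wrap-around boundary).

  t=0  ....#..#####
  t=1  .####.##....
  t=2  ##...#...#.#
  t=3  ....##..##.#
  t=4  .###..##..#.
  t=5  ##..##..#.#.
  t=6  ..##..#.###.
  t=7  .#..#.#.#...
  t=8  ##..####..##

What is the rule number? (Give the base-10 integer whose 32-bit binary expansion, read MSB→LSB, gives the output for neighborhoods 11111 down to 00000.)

245957822

  ##### -> .   bit 31 = 0  t=0,i=9
  ####. -> .   bit 30 = 0  t=0,i=10
  ###.# -> .   bit 29 = 0  t=1,i=4
  ###.. -> .   bit 28 = 0  t=0,i=11
  ##.## -> #   bit 27 = 1  t=1,i=5
  ##.#. -> #   bit 26 = 1  t=3,i=10
  ##..# -> #   bit 25 = 1  t=3,i=6
  ##... -> .   bit 24 = 0  t=0,i=0
  #.### -> #   bit 23 = 1  t=2,i=11
  #.##. -> .   bit 22 = 0  t=1,i=6
  #.#.# -> #   bit 21 = 1  t=5,i=10
  #.#.. -> .   bit 20 = 0  t=3,i=11
  #..## -> #   bit 19 = 1  t=0,i=6
  #..#. -> .   bit 18 = 0  t=4,i=9
  #...# -> .   bit 17 = 0  t=2,i=3
  #.... -> #   bit 16 = 1  t=0,i=1
  .#### -> .   bit 15 = 0  t=0,i=8
  .###. -> .   bit 14 = 0  t=2,i=0
  .##.# -> .   bit 13 = 0  t=3,i=9
  .##.. -> .   bit 12 = 0  t=1,i=7
  .#.## -> .   bit 11 = 0  t=2,i=10
  .#.#. -> #   bit 10 = 1  t=5,i=9
  .#..# -> .   bit 9 = 0  t=0,i=5
  .#... -> .   bit 8 = 0  t=2,i=6
  ..### -> #   bit 7 = 1  t=0,i=7
  ..##. -> .   bit 6 = 0  t=3,i=4
  ..#.# -> #   bit 5 = 1  t=2,i=9
  ..#.. -> #   bit 4 = 1  t=0,i=4
  ...## -> #   bit 3 = 1  t=1,i=0
  ...#. -> #   bit 2 = 1  t=0,i=3
  ....# -> #   bit 1 = 1  t=0,i=2
  ..... -> .   bit 0 = 0  t=1,i=10
  bits 00001110101010010000010010111110 = 245957822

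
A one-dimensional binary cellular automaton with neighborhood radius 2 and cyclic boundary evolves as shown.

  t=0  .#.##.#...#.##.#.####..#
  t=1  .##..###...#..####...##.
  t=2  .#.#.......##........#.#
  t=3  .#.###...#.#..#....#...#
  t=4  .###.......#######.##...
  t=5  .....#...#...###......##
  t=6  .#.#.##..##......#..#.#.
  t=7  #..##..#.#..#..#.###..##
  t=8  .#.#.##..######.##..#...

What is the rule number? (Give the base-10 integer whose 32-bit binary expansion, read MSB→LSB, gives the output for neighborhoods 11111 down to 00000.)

  ##### -> #   bit 31 = 1  t=4,i=13
  ####. -> .   bit 30 = 0  t=0,i=19
  ###.# -> .   bit 29 = 0  t=4,i=17
  ###.. -> .   bit 28 = 0  t=0,i=20
  ##.## -> .   bit 27 = 0  t=4,i=18
  ##.#. -> #   bit 26 = 1  t=0,i=5
  ##..# -> #   bit 25 = 1  t=0,i=21
  ##... -> .   bit 24 = 0  t=1,i=8
  #.### -> #   bit 23 = 1  t=0,i=17
  #.##. -> .   bit 22 = 0  t=0,i=3
  #.#.# -> #   bit 21 = 1  t=0,i=1
  #.#.. -> #   bit 20 = 1  t=0,i=6
  #..## -> .   bit 19 = 0  t=1,i=0
  #..#. -> #   bit 18 = 1  t=0,i=22
  #...# -> .   bit 17 = 0  t=0,i=8
  #.... -> #   bit 16 = 1  t=2,i=5
  .#### -> .   bit 15 = 0  t=0,i=18
  .###. -> .   bit 14 = 0  t=1,i=6
  .##.# -> .   bit 13 = 0  t=0,i=4
  .##.. -> .   bit 12 = 0  t=1,i=2
  .#.## -> #   bit 11 = 1  t=0,i=2
  .#.#. -> .   bit 10 = 0  t=0,i=0
  .#..# -> #   bit 9 = 1  t=1,i=12
  .#... -> #   bit 8 = 1  t=0,i=7
  ..### -> .   bit 7 = 0  t=1,i=5
  ..##. -> #   bit 6 = 1  t=1,i=1
  ..#.# -> .   bit 5 = 0  t=0,i=10
  ..#.. -> #   bit 4 = 1  t=1,i=11
  ...## -> .   bit 3 = 0  t=1,i=20
  ...#. -> .   bit 2 = 0  t=0,i=9
  ....# -> #   bit 1 = 1  t=2,i=9
  ..... -> .   bit 0 = 0  t=2,i=6
  bits 10000110101101010000101101010010 = 2260011858

2260011858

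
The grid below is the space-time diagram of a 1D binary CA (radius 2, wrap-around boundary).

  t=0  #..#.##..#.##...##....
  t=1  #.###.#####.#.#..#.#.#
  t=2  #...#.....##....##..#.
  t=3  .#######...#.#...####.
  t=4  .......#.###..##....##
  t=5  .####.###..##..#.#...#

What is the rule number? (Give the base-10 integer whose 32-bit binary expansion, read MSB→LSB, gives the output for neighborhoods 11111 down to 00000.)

  #####|.  b31=0 t=1,i=8
  ####.|.  b30=0 t=1,i=9
  ###.#|#  b29=1 t=1,i=4
  ###..|#  b28=1 t=3,i=7
  ##.##|.  b27=0 t=1,i=1
  ##.#.|#  b26=1 t=1,i=11
  ##..#|#  b25=1 t=0,i=7
  ##...|.  b24=0 t=0,i=13
  #.###|.  b23=0 t=1,i=2
  #.##.|.  b22=0 t=0,i=5
  #.#.#|.  b21=0 t=1,i=12
  #.#..|.  b20=0 t=1,i=14
  #..##|.  b19=0 t=3,i=0
  #..#.|#  b18=1 t=0,i=2
  #...#|#  b17=1 t=0,i=14
  #....|#  b16=1 t=0,i=19
  .####|.  b15=0 t=1,i=7
  .###.|.  b14=0 t=1,i=3
  .##.#|#  b13=1 t=1,i=0
  .##..|#  b12=1 t=0,i=6
  .#.##|#  b11=1 t=0,i=4
  .#.#.|.  b10=0 t=1,i=13
  .#..#|.  b9=0 t=0,i=1
  .#...|#  b8=1 t=2,i=1
  ..###|.  b7=0 t=3,i=1
  ..##.|.  b6=0 t=0,i=16
  ..#.#|#  b5=1 t=0,i=3
  ..#..|#  b4=1 t=0,i=0
  ...##|.  b3=0 t=0,i=15
  ...#.|#  b2=1 t=0,i=21
  ....#|.  b1=0 t=0,i=20
  .....|#  b0=1 t=2,i=7
  bits 00110110000001110011100100110101 = 906443061

906443061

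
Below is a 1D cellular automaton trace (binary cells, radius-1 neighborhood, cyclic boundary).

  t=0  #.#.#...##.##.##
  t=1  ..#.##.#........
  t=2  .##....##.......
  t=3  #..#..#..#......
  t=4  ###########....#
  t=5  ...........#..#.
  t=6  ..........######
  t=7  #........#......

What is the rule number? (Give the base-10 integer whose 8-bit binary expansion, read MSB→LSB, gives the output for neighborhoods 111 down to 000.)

  ###|.  b7=0 t=0,i=15
  ##.|.  b6=0 t=0,i=0
  #.#|.  b5=0 t=0,i=1
  #..|#  b4=1 t=0,i=5
  .##|.  b3=0 t=0,i=8
  .#.|#  b2=1 t=0,i=2
  ..#|#  b1=1 t=0,i=7
  ...|.  b0=0 t=0,i=6
  bits 00010110 = 22

22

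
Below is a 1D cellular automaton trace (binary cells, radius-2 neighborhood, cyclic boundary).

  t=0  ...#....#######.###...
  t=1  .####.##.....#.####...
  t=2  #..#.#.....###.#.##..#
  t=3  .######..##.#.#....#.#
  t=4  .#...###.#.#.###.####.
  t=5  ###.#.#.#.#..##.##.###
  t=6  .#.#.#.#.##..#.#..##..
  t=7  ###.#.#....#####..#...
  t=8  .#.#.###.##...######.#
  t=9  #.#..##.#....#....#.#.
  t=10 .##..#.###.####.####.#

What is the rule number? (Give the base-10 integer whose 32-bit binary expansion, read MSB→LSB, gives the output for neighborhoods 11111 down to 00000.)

  nb #####: next=.  (t=0,i=10, bit31=0)
  nb ####.: next=#  (t=0,i=13, bit30=1)
  nb ###.#: next=.  (t=0,i=14, bit29=0)
  nb ###..: next=#  (t=0,i=18, bit28=1)
  nb ##.##: next=#  (t=0,i=15, bit27=1)
  nb ##.#.: next=#  (t=2,i=14, bit26=1)
  nb ##..#: next=#  (t=2,i=1, bit25=1)
  nb ##...: next=.  (t=0,i=19, bit24=0)
  nb #.###: next=#  (t=0,i=16, bit23=1)
  nb #.##.: next=.  (t=1,i=6, bit22=0)
  nb #.#.#: next=.  (t=2,i=15, bit21=0)
  nb #.#..: next=#  (t=2,i=5, bit20=1)
  nb #..##: next=.  (t=2,i=20, bit19=0)
  nb #..#.: next=#  (t=2,i=2, bit18=1)
  nb #...#: next=.  (t=4,i=3, bit17=0)
  nb #....: next=.  (t=0,i=5, bit16=0)
  nb .####: next=.  (t=0,i=9, bit15=0)
  nb .###.: next=#  (t=0,i=17, bit14=1)
  nb .##.#: next=.  (t=3,i=10, bit13=0)
  nb .##..: next=.  (t=1,i=7, bit12=0)
  nb .#.##: next=.  (t=1,i=14, bit11=0)
  nb .#.#.: next=#  (t=2,i=4, bit10=1)
  nb .#..#: next=.  (t=5,i=11, bit9=0)
  nb .#...: next=#  (t=0,i=4, bit8=1)
  nb ..###: next=.  (t=0,i=8, bit7=0)
  nb ..##.: next=#  (t=2,i=21, bit6=1)
  nb ..#.#: next=#  (t=1,i=13, bit5=1)
  nb ..#..: next=#  (t=0,i=3, bit4=1)
  nb ...##: next=#  (t=0,i=7, bit3=1)
  nb ...#.: next=#  (t=0,i=2, bit2=1)
  nb ....#: next=#  (t=0,i=1, bit1=1)
  nb .....: next=.  (t=0,i=0, bit0=0)
  bits 01011110100101000100010101111110 = 1586775422

1586775422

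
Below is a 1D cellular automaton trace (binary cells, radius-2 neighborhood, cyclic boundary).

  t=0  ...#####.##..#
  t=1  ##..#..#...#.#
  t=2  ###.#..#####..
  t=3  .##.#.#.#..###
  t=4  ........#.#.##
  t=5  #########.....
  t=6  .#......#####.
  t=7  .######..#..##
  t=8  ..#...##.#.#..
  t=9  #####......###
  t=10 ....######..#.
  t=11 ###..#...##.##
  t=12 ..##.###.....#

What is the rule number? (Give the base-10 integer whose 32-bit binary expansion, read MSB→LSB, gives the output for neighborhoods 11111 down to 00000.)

857456951

  nb #####: next=.  (t=0,i=5, bit31=0)
  nb ####.: next=.  (t=0,i=6, bit30=0)
  nb ###.#: next=#  (t=0,i=7, bit29=1)
  nb ###..: next=#  (t=1,i=1, bit28=1)
  nb ##.##: next=.  (t=0,i=8, bit27=0)
  nb ##.#.: next=.  (t=2,i=3, bit26=0)
  nb ##..#: next=#  (t=0,i=11, bit25=1)
  nb ##...: next=#  (t=4,i=0, bit24=1)
  nb #.###: next=.  (t=1,i=13, bit23=0)
  nb #.##.: next=.  (t=0,i=9, bit22=0)
  nb #.#.#: next=.  (t=3,i=4, bit21=0)
  nb #.#..: next=#  (t=2,i=4, bit20=1)
  nb #..##: next=#  (t=2,i=6, bit19=1)
  nb #..#.: next=.  (t=0,i=12, bit18=0)
  nb #...#: next=#  (t=0,i=1, bit17=1)
  nb #....: next=#  (t=4,i=1, bit16=1)
  nb .####: next=#  (t=0,i=4, bit15=1)
  nb .###.: next=#  (t=1,i=0, bit14=1)
  nb .##.#: next=.  (t=3,i=2, bit13=0)
  nb .##..: next=.  (t=0,i=10, bit12=0)
  nb .#.##: next=.  (t=1,i=12, bit11=0)
  nb .#.#.: next=.  (t=3,i=5, bit10=0)
  nb .#..#: next=.  (t=1,i=5, bit9=0)
  nb .#...: next=#  (t=0,i=0, bit8=1)
  nb ..###: next=.  (t=0,i=3, bit7=0)
  nb ..##.: next=.  (t=7,i=12, bit6=0)
  nb ..#.#: next=#  (t=1,i=11, bit5=1)
  nb ..#..: next=#  (t=0,i=13, bit4=1)
  nb ...##: next=.  (t=0,i=2, bit3=0)
  nb ...#.: next=#  (t=1,i=10, bit2=1)
  nb ....#: next=#  (t=4,i=6, bit1=1)
  nb .....: next=#  (t=4,i=2, bit0=1)
  bits 00110011000110111100000100110111 = 857456951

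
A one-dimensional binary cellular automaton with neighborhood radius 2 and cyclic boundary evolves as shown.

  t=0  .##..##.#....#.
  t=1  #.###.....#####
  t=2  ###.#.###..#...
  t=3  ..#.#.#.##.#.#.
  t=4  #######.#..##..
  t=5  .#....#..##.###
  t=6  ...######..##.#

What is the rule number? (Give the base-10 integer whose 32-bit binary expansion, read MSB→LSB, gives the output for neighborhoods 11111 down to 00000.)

  #####|.  b31=0 t=1,i=12
  ####.|.  b30=0 t=1,i=14
  ###.#|#  b29=1 t=1,i=0
  ###..|#  b28=1 t=1,i=4
  ##.##|#  b27=1 t=1,i=1
  ##.#.|.  b26=0 t=0,i=7
  ##..#|#  b25=1 t=0,i=3
  ##...|.  b24=0 t=1,i=5
  #.###|#  b23=1 t=1,i=2
  #.##.|#  b22=1 t=3,i=8
  #.#.#|#  b21=1 t=2,i=4
  #.#..|.  b20=0 t=0,i=8
  #..##|#  b19=1 t=0,i=0
  #..#.|.  b18=0 t=2,i=10
  #...#|#  b17=1 t=2,i=13
  #....|#  b16=1 t=0,i=10
  .####|#  b15=1 t=1,i=11
  .###.|.  b14=0 t=1,i=3
  .##.#|.  b13=0 t=0,i=6
  .##..|#  b12=1 t=0,i=2
  .#.##|.  b11=0 t=2,i=5
  .#.#.|#  b10=1 t=3,i=3
  .#..#|#  b9=1 t=0,i=14
  .#...|.  b8=0 t=0,i=9
  ..###|.  b7=0 t=1,i=10
  ..##.|.  b6=0 t=0,i=1
  ..#.#|#  b5=1 t=3,i=2
  ..#..|#  b4=1 t=0,i=13
  ...##|.  b3=0 t=1,i=9
  ...#.|#  b2=1 t=0,i=12
  ....#|#  b1=1 t=0,i=11
  .....|#  b0=1 t=1,i=7
  bits 00111010111010111001011000110111 = 988517943

988517943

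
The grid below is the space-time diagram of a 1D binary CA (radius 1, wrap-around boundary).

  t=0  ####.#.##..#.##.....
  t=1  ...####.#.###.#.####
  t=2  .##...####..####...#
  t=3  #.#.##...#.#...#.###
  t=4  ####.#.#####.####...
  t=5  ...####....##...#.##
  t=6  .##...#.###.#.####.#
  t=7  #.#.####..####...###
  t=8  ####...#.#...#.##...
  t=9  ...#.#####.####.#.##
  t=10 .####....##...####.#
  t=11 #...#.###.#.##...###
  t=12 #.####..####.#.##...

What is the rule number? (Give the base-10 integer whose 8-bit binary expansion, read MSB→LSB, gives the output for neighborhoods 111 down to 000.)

  nb ###: next=.  (t=0,i=1, bit7=0)
  nb ##.: next=#  (t=0,i=3, bit6=1)
  nb #.#: next=#  (t=0,i=4, bit5=1)
  nb #..: next=.  (t=0,i=9, bit4=0)
  nb .##: next=.  (t=0,i=0, bit3=0)
  nb .#.: next=#  (t=0,i=5, bit2=1)
  nb ..#: next=#  (t=0,i=10, bit1=1)
  nb ...: next=#  (t=0,i=16, bit0=1)
  bits 01100111 = 103

103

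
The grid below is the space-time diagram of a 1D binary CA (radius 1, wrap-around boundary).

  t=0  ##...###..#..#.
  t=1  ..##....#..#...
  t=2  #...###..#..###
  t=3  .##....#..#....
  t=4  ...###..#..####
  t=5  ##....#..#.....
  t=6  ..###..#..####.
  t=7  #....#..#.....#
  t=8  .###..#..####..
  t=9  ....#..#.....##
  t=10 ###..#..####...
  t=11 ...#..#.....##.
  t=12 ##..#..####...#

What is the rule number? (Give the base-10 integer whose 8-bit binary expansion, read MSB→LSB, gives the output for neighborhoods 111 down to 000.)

  ### -> .   bit 7 = 0  t=0,i=6
  ##. -> .   bit 6 = 0  t=0,i=1
  #.# -> .   bit 5 = 0  t=0,i=14
  #.. -> #   bit 4 = 1  t=0,i=2
  .## -> .   bit 3 = 0  t=0,i=0
  .#. -> .   bit 2 = 0  t=0,i=10
  ..# -> .   bit 1 = 0  t=0,i=4
  ... -> #   bit 0 = 1  t=0,i=3
  bits 00010001 = 17

17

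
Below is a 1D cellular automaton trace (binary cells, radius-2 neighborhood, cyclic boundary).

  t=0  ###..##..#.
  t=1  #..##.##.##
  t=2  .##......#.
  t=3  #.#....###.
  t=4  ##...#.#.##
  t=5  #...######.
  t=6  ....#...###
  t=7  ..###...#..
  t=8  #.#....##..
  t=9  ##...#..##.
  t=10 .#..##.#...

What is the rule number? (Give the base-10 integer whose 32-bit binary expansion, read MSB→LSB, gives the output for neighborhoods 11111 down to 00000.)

1722293430

  [31] ##### => .  t=5,i=6
  [30] ####. => #  t=4,i=0
  [29] ###.# => #  t=3,i=9
  [28] ###.. => .  t=0,i=2
  [27] ##.## => .  t=1,i=5
  [26] ##.#. => #  t=3,i=10
  [25] ##..# => #  t=0,i=3
  [24] ##... => .  t=2,i=3
  [23] #.### => #  t=0,i=0
  [22] #.##. => .  t=1,i=6
  [21] #.#.# => #  t=3,i=0
  [20] #.#.. => .  t=3,i=2
  [19] #..## => #  t=0,i=4
  [18] #..#. => .  t=0,i=8
  [17] #...# => .  t=4,i=3
  [16] #.... => .  t=2,i=4
  [15] .#### => .  t=4,i=10
  [14] .###. => .  t=0,i=1
  [13] .##.# => .  t=1,i=4
  [12] .##.. => #  t=0,i=6
  [11] .#.## => #  t=0,i=10
  [10] .#.#. => #  t=3,i=1
  [9] .#..# => .  t=2,i=10
  [8] .#... => .  t=3,i=3
  [7] ..### => #  t=3,i=7
  [6] ..##. => .  t=0,i=5
  [5] ..#.# => #  t=0,i=9
  [4] ..#.. => #  t=2,i=9
  [3] ...## => .  t=3,i=6
  [2] ...#. => #  t=2,i=8
  [1] ....# => #  t=2,i=7
  [0] ..... => .  t=2,i=5
  bits 01100110101010000001110010110110 = 1722293430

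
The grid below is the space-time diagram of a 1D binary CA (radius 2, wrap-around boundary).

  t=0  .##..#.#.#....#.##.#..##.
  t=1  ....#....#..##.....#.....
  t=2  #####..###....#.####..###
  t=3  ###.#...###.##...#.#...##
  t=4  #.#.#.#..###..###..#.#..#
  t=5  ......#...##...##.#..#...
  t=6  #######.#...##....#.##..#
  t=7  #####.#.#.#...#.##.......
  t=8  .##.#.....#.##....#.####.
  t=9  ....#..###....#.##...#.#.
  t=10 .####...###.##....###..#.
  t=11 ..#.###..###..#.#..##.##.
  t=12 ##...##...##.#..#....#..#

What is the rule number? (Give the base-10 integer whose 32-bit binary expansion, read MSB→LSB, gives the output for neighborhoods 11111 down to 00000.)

  nb #####: next=#  (t=2,i=0, bit31=1)
  nb ####.: next=.  (t=2,i=3, bit30=0)
  nb ###.#: next=#  (t=3,i=2, bit29=1)
  nb ###..: next=#  (t=2,i=4, bit28=1)
  nb ##.##: next=#  (t=3,i=11, bit27=1)
  nb ##.#.: next=.  (t=0,i=18, bit26=0)
  nb ##..#: next=.  (t=0,i=3, bit25=0)
  nb ##...: next=#  (t=1,i=14, bit24=1)
  nb #.###: next=.  (t=2,i=16, bit23=0)
  nb #.##.: next=.  (t=0,i=16, bit22=0)
  nb #.#.#: next=.  (t=0,i=7, bit21=0)
  nb #.#..: next=#  (t=0,i=9, bit20=1)
  nb #..##: next=.  (t=0,i=0, bit19=0)
  nb #..#.: next=#  (t=0,i=4, bit18=1)
  nb #...#: next=#  (t=3,i=6, bit17=1)
  nb #....: next=.  (t=0,i=11, bit16=0)
  nb .####: next=#  (t=2,i=17, bit15=1)
  nb .###.: next=#  (t=2,i=8, bit14=1)
  nb .##.#: next=.  (t=0,i=17, bit13=0)
  nb .##..: next=.  (t=0,i=2, bit12=0)
  nb .#.##: next=.  (t=0,i=15, bit11=0)
  nb .#.#.: next=.  (t=0,i=6, bit10=0)
  nb .#..#: next=.  (t=0,i=20, bit9=0)
  nb .#...: next=.  (t=0,i=10, bit8=0)
  nb ..###: next=.  (t=2,i=7, bit7=0)
  nb ..##.: next=.  (t=0,i=1, bit6=0)
  nb ..#.#: next=.  (t=0,i=5, bit5=0)
  nb ..#..: next=#  (t=1,i=4, bit4=1)
  nb ...##: next=.  (t=3,i=7, bit3=0)
  nb ...#.: next=#  (t=0,i=13, bit2=1)
  nb ....#: next=#  (t=0,i=12, bit1=1)
  nb .....: next=#  (t=1,i=0, bit0=1)
  bits 10111001000101101100000000010111 = 3105275927

3105275927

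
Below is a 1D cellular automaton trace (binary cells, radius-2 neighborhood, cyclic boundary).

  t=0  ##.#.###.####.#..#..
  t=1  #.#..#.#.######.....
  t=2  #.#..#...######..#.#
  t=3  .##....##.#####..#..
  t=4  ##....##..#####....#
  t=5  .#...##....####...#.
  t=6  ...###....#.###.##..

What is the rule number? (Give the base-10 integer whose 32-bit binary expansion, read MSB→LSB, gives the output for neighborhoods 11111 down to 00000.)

  ##### -> #   bit 31 = 1  t=1,i=11
  ####. -> #   bit 30 = 1  t=0,i=11
  ###.# -> #   bit 29 = 1  t=0,i=7
  ###.. -> #   bit 28 = 1  t=1,i=14
  ##.## -> .   bit 27 = 0  t=0,i=8
  ##.#. -> #   bit 26 = 1  t=0,i=2
  ##..# -> .   bit 25 = 0  t=2,i=15
  ##... -> .   bit 24 = 0  t=1,i=15
  #.### -> #   bit 23 = 1  t=0,i=5
  #.##. -> .   bit 22 = 0  t=2,i=19
  #.#.# -> .   bit 21 = 0  t=0,i=3
  #.#.. -> #   bit 20 = 1  t=0,i=14
  #..## -> .   bit 19 = 0  t=0,i=19
  #..#. -> .   bit 18 = 0  t=0,i=16
  #...# -> #   bit 17 = 1  t=2,i=7
  #.... -> .   bit 16 = 0  t=1,i=16
  .#### -> #   bit 15 = 1  t=0,i=10
  .###. -> .   bit 14 = 0  t=0,i=6
  .##.# -> .   bit 13 = 0  t=0,i=1
  .##.. -> .   bit 12 = 0  t=3,i=2
  .#.## -> .   bit 11 = 0  t=0,i=4
  .#.#. -> .   bit 10 = 0  t=1,i=1
  .#..# -> .   bit 9 = 0  t=0,i=15
  .#... -> .   bit 8 = 0  t=2,i=6
  ..### -> .   bit 7 = 0  t=2,i=9
  ..##. -> #   bit 6 = 1  t=0,i=0
  ..#.# -> #   bit 5 = 1  t=1,i=0
  ..#.. -> .   bit 4 = 0  t=0,i=17
  ...## -> #   bit 3 = 1  t=2,i=8
  ...#. -> #   bit 2 = 1  t=1,i=19
  ....# -> .   bit 1 = 0  t=1,i=18
  ..... -> #   bit 0 = 1  t=1,i=17
  bits 11110100100100101000000001101101 = 4103241837

4103241837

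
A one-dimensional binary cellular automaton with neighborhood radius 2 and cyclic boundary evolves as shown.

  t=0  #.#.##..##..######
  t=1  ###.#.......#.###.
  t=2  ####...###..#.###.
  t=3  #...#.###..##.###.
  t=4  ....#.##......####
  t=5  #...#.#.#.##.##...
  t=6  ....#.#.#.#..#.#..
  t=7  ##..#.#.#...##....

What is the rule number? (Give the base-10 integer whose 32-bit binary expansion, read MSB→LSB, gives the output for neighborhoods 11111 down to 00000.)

2783199401

  nb #####: next=#  (t=0,i=14, bit31=1)
  nb ####.: next=.  (t=0,i=17, bit30=0)
  nb ###.#: next=#  (t=0,i=0, bit29=1)
  nb ###..: next=.  (t=2,i=3, bit28=0)
  nb ##.##: next=.  (t=1,i=17, bit27=0)
  nb ##.#.: next=#  (t=0,i=1, bit26=1)
  nb ##..#: next=.  (t=0,i=6, bit25=0)
  nb ##...: next=#  (t=2,i=4, bit24=1)
  nb #.###: next=#  (t=1,i=0, bit23=1)
  nb #.##.: next=#  (t=0,i=4, bit22=1)
  nb #.#.#: next=#  (t=0,i=2, bit21=1)
  nb #.#..: next=.  (t=1,i=4, bit20=0)
  nb #..##: next=.  (t=0,i=7, bit19=0)
  nb #..#.: next=#  (t=2,i=11, bit18=1)
  nb #...#: next=.  (t=2,i=5, bit17=0)
  nb #....: next=.  (t=1,i=6, bit16=0)
  nb .####: next=.  (t=0,i=13, bit15=0)
  nb .###.: next=#  (t=1,i=1, bit14=1)
  nb .##.#: next=.  (t=3,i=12, bit13=0)
  nb .##..: next=.  (t=0,i=5, bit12=0)
  nb .#.##: next=.  (t=0,i=3, bit11=0)
  nb .#.#.: next=.  (t=5,i=5, bit10=0)
  nb .#..#: next=.  (t=6,i=11, bit9=0)
  nb .#...: next=.  (t=1,i=5, bit8=0)
  nb ..###: next=#  (t=0,i=12, bit7=1)
  nb ..##.: next=.  (t=0,i=8, bit6=0)
  nb ..#.#: next=#  (t=1,i=12, bit5=1)
  nb ..#..: next=.  (t=5,i=0, bit4=0)
  nb ...##: next=#  (t=2,i=6, bit3=1)
  nb ...#.: next=.  (t=1,i=11, bit2=0)
  nb ....#: next=.  (t=1,i=10, bit1=0)
  nb .....: next=#  (t=1,i=7, bit0=1)
  bits 10100101111001000100000010101001 = 2783199401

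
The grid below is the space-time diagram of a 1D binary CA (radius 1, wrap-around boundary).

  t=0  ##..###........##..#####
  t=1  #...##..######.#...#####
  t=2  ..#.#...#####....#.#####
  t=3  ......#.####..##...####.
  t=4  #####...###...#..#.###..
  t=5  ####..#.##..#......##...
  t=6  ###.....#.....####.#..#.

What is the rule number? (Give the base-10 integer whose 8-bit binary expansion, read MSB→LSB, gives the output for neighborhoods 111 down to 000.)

  ###|#  b7=1 t=0,i=0
  ##.|.  b6=0 t=0,i=1
  #.#|.  b5=0 t=1,i=14
  #..|.  b4=0 t=0,i=2
  .##|#  b3=1 t=0,i=4
  .#.|.  b2=0 t=1,i=15
  ..#|.  b1=0 t=0,i=3
  ...|#  b0=1 t=0,i=8
  bits 10001001 = 137

137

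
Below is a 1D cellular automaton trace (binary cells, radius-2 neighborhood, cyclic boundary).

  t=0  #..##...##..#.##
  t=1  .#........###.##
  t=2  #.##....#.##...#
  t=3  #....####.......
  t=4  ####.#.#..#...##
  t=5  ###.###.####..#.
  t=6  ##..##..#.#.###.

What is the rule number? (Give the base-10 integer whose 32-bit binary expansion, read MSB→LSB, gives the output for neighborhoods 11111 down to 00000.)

3332728758

  [31] ##### => #  t=4,i=0
  [30] ####. => #  t=3,i=7
  [29] ###.# => .  t=1,i=12
  [28] ###.. => .  t=0,i=0
  [27] ##.## => .  t=1,i=13
  [26] ##.#. => #  t=1,i=0
  [25] ##..# => #  t=0,i=1
  [24] ##... => .  t=0,i=5
  [23] #.### => #  t=0,i=14
  [22] #.##. => .  t=1,i=14
  [21] #.#.# => #  t=4,i=5
  [20] #.#.. => .  t=1,i=1
  [19] #..## => .  t=0,i=2
  [18] #..#. => #  t=0,i=11
  [17] #...# => .  t=0,i=6
  [16] #.... => #  t=1,i=3
  [15] .#### => .  t=3,i=6
  [14] .###. => #  t=0,i=15
  [13] .##.# => #  t=1,i=15
  [12] .##.. => .  t=0,i=4
  [11] .#.## => .  t=0,i=13
  [10] .#.#. => #  t=4,i=6
  [9] .#..# => #  t=4,i=8
  [8] .#... => #  t=1,i=2
  [7] ..### => #  t=1,i=10
  [6] ..##. => .  t=0,i=3
  [5] ..#.# => #  t=0,i=12
  [4] ..#.. => #  t=3,i=0
  [3] ...## => .  t=0,i=7
  [2] ...#. => #  t=2,i=7
  [1] ....# => #  t=1,i=8
  [0] ..... => .  t=1,i=4
  bits 11000110101001010110011110110110 = 3332728758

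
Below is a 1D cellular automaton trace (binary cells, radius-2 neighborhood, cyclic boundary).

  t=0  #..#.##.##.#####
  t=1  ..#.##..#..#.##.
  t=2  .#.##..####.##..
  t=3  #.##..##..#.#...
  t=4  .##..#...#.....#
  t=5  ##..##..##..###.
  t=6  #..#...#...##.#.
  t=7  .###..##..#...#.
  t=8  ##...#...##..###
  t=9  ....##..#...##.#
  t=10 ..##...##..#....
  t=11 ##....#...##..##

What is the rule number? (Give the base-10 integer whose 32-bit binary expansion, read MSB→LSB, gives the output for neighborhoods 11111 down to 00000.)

  nb #####: next=#  (t=0,i=13, bit31=1)
  nb ####.: next=.  (t=0,i=15, bit30=0)
  nb ###.#: next=#  (t=2,i=10, bit29=1)
  nb ###..: next=.  (t=0,i=0, bit28=0)
  nb ##.##: next=.  (t=0,i=7, bit27=0)
  nb ##.#.: next=.  (t=6,i=13, bit26=0)
  nb ##..#: next=.  (t=0,i=1, bit25=0)
  nb ##...: next=.  (t=1,i=15, bit24=0)
  nb #.###: next=#  (t=0,i=11, bit23=1)
  nb #.##.: next=#  (t=0,i=5, bit22=1)
  nb #.#.#: next=#  (t=6,i=14, bit21=1)
  nb #.#..: next=.  (t=3,i=12, bit20=0)
  nb #..##: next=#  (t=2,i=6, bit19=1)
  nb #..#.: next=#  (t=0,i=2, bit18=1)
  nb #...#: next=.  (t=1,i=0, bit17=0)
  nb #....: next=.  (t=4,i=11, bit16=0)
  nb .####: next=.  (t=0,i=12, bit15=0)
  nb .###.: next=.  (t=5,i=13, bit14=0)
  nb .##.#: next=.  (t=0,i=6, bit13=0)
  nb .##..: next=.  (t=1,i=5, bit12=0)
  nb .#.##: next=#  (t=0,i=4, bit11=1)
  nb .#.#.: next=.  (t=3,i=11, bit10=0)
  nb .#..#: next=#  (t=1,i=9, bit9=1)
  nb .#...: next=.  (t=3,i=13, bit8=0)
  nb ..###: next=#  (t=2,i=7, bit7=1)
  nb ..##.: next=.  (t=3,i=6, bit6=0)
  nb ..#.#: next=.  (t=0,i=3, bit5=0)
  nb ..#..: next=#  (t=1,i=8, bit4=1)
  nb ...##: next=#  (t=6,i=10, bit3=1)
  nb ...#.: next=#  (t=1,i=1, bit2=1)
  nb ....#: next=#  (t=4,i=13, bit1=1)
  nb .....: next=#  (t=4,i=12, bit0=1)
  bits 10100000111011000000101010011111 = 2699823775

2699823775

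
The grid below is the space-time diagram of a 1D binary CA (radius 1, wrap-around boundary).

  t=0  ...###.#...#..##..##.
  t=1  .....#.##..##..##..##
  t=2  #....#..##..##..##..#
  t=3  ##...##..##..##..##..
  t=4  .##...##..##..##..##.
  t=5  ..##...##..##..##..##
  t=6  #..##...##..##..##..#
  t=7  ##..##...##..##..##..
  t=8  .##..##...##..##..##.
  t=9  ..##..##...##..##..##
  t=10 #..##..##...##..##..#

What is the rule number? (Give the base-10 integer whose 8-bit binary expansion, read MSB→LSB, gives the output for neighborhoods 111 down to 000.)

84

  [7] ### => .  t=0,i=4
  [6] ##. => #  t=0,i=5
  [5] #.# => .  t=0,i=6
  [4] #.. => #  t=0,i=8
  [3] .## => .  t=0,i=3
  [2] .#. => #  t=0,i=7
  [1] ..# => .  t=0,i=2
  [0] ... => .  t=0,i=0
  bits 01010100 = 84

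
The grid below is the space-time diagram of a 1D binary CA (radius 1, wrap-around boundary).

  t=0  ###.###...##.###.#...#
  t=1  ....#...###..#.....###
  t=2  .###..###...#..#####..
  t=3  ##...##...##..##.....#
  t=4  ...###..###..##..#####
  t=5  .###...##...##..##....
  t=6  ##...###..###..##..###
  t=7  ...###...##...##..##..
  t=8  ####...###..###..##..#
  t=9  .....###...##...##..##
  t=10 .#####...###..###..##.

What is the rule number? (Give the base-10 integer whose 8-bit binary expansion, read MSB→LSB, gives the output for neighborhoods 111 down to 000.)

11

  nb ###: next=.  (t=0,i=0, bit7=0)
  nb ##.: next=.  (t=0,i=2, bit6=0)
  nb #.#: next=.  (t=0,i=3, bit5=0)
  nb #..: next=.  (t=0,i=7, bit4=0)
  nb .##: next=#  (t=0,i=4, bit3=1)
  nb .#.: next=.  (t=0,i=17, bit2=0)
  nb ..#: next=#  (t=0,i=9, bit1=1)
  nb ...: next=#  (t=0,i=8, bit0=1)
  bits 00001011 = 11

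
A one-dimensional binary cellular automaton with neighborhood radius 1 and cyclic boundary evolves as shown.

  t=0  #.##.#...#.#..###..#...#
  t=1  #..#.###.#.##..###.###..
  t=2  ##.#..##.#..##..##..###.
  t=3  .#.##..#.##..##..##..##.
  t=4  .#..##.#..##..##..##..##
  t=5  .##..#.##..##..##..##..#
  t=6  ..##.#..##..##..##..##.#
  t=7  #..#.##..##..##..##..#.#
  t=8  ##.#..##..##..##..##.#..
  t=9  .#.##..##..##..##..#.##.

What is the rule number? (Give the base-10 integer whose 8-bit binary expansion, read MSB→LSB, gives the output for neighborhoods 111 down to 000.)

  ### -> #   bit 7 = 1  t=0,i=15
  ##. -> #   bit 6 = 1  t=0,i=0
  #.# -> .   bit 5 = 0  t=0,i=1
  #.. -> #   bit 4 = 1  t=0,i=6
  .## -> .   bit 3 = 0  t=0,i=2
  .#. -> #   bit 2 = 1  t=0,i=5
  ..# -> .   bit 1 = 0  t=0,i=8
  ... -> #   bit 0 = 1  t=0,i=7
  bits 11010101 = 213

213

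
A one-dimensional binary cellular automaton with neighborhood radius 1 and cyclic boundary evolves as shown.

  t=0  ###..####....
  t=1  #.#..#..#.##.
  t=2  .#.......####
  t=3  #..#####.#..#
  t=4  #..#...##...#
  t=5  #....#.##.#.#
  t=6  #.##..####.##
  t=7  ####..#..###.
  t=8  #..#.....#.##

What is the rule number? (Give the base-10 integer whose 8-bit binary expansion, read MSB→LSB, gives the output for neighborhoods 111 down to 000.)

  nb ###: next=.  (t=0,i=1, bit7=0)
  nb ##.: next=#  (t=0,i=2, bit6=1)
  nb #.#: next=#  (t=1,i=1, bit5=1)
  nb #..: next=.  (t=0,i=3, bit4=0)
  nb .##: next=#  (t=0,i=0, bit3=1)
  nb .#.: next=.  (t=1,i=0, bit2=0)
  nb ..#: next=.  (t=0,i=4, bit1=0)
  nb ...: next=#  (t=0,i=10, bit0=1)
  bits 01101001 = 105

105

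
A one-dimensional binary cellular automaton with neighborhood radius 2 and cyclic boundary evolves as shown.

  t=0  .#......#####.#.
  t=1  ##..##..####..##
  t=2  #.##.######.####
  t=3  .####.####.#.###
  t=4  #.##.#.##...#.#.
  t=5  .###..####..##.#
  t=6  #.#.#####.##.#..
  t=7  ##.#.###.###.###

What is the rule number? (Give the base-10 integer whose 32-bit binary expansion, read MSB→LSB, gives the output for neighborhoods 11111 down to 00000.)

3411869361

  ##### -> #   bit 31 = 1  t=0,i=10
  ####. -> #   bit 30 = 1  t=0,i=11
  ###.# -> .   bit 29 = 0  t=0,i=12
  ###.. -> .   bit 28 = 0  t=1,i=1
  ##.## -> #   bit 27 = 1  t=2,i=1
  ##.#. -> .   bit 26 = 0  t=0,i=13
  ##..# -> #   bit 25 = 1  t=1,i=2
  ##... -> #   bit 24 = 1  t=4,i=9
  #.### -> .   bit 23 = 0  t=2,i=5
  #.##. -> #   bit 22 = 1  t=2,i=2
  #.#.# -> .   bit 21 = 0  t=3,i=11
  #.#.. -> #   bit 20 = 1  t=0,i=14
  #..## -> #   bit 19 = 1  t=1,i=3
  #..#. -> #   bit 18 = 1  t=0,i=0
  #...# -> .   bit 17 = 0  t=4,i=10
  #.... -> .   bit 16 = 0  t=0,i=3
  .#### -> #   bit 15 = 1  t=0,i=9
  .###. -> #   bit 14 = 1  t=3,i=14
  .##.# -> #   bit 13 = 1  t=2,i=3
  .##.. -> #   bit 12 = 1  t=1,i=5
  .#.## -> #   bit 11 = 1  t=3,i=12
  .#.#. -> #   bit 10 = 1  t=4,i=13
  .#..# -> #   bit 9 = 1  t=0,i=15
  .#... -> .   bit 8 = 0  t=0,i=2
  ..### -> #   bit 7 = 1  t=0,i=8
  ..##. -> .   bit 6 = 0  t=1,i=4
  ..#.# -> #   bit 5 = 1  t=4,i=12
  ..#.. -> #   bit 4 = 1  t=0,i=1
  ...## -> .   bit 3 = 0  t=0,i=7
  ...#. -> .   bit 2 = 0  t=4,i=11
  ....# -> .   bit 1 = 0  t=0,i=6
  ..... -> #   bit 0 = 1  t=0,i=4
  bits 11001011010111001111111010110001 = 3411869361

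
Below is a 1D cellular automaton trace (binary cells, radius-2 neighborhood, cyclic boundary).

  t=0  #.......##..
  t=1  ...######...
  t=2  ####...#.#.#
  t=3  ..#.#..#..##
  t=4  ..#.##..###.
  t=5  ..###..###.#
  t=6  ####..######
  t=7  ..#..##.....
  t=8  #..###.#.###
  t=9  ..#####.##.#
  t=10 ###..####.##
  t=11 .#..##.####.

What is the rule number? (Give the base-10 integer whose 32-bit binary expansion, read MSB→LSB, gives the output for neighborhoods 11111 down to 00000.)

1842891499

  ##### -> .   bit 31 = 0  t=1,i=5
  ####. -> #   bit 30 = 1  t=1,i=7
  ###.# -> #   bit 29 = 1  t=5,i=9
  ###.. -> .   bit 28 = 0  t=1,i=8
  ##.## -> #   bit 27 = 1  t=9,i=7
  ##.#. -> #   bit 26 = 1  t=5,i=10
  ##..# -> .   bit 25 = 0  t=0,i=10
  ##... -> #   bit 24 = 1  t=1,i=9
  #.### -> #   bit 23 = 1  t=2,i=11
  #.##. -> #   bit 22 = 1  t=4,i=4
  #.#.# -> .   bit 21 = 0  t=2,i=9
  #.#.. -> #   bit 20 = 1  t=3,i=4
  #..## -> #   bit 19 = 1  t=3,i=9
  #..#. -> .   bit 18 = 0  t=0,i=11
  #...# -> .   bit 17 = 0  t=2,i=5
  #.... -> .   bit 16 = 0  t=0,i=2
  .#### -> .   bit 15 = 0  t=1,i=4
  .###. -> #   bit 14 = 1  t=4,i=9
  .##.# -> .   bit 13 = 0  t=9,i=9
  .##.. -> .   bit 12 = 0  t=0,i=9
  .#.## -> #   bit 11 = 1  t=2,i=10
  .#.#. -> .   bit 10 = 0  t=2,i=8
  .#..# -> #   bit 9 = 1  t=3,i=5
  .#... -> .   bit 8 = 0  t=0,i=1
  ..### -> #   bit 7 = 1  t=1,i=3
  ..##. -> #   bit 6 = 1  t=0,i=8
  ..#.# -> #   bit 5 = 1  t=2,i=7
  ..#.. -> .   bit 4 = 0  t=0,i=0
  ...## -> #   bit 3 = 1  t=0,i=7
  ...#. -> .   bit 2 = 0  t=2,i=6
  ....# -> #   bit 1 = 1  t=0,i=6
  ..... -> #   bit 0 = 1  t=0,i=3
  bits 01101101110110000100101011101011 = 1842891499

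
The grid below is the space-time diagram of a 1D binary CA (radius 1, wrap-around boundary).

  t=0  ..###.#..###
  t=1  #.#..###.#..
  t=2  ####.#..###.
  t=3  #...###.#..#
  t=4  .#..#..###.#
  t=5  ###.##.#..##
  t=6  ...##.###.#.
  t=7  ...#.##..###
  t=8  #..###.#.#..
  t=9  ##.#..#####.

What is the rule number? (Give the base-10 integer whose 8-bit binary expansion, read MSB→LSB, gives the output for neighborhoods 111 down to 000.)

60

  ###|.  b7=0 t=0,i=3
  ##.|.  b6=0 t=0,i=4
  #.#|#  b5=1 t=0,i=5
  #..|#  b4=1 t=0,i=0
  .##|#  b3=1 t=0,i=2
  .#.|#  b2=1 t=0,i=6
  ..#|.  b1=0 t=0,i=1
  ...|.  b0=0 t=3,i=2
  bits 00111100 = 60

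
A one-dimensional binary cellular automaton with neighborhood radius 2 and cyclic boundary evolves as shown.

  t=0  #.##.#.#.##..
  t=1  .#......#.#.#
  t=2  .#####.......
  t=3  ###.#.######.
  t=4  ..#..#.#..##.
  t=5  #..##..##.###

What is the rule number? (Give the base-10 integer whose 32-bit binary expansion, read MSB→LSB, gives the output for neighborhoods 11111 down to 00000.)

  [31] ##### => .  t=2,i=3
  [30] ####. => #  t=2,i=4
  [29] ###.# => #  t=3,i=2
  [28] ###.. => .  t=2,i=5
  [27] ##.## => .  t=3,i=12
  [26] ##.#. => .  t=0,i=4
  [25] ##..# => .  t=0,i=11
  [24] ##... => #  t=2,i=6
  [23] #.### => .  t=3,i=0
  [22] #.##. => .  t=0,i=2
  [21] #.#.# => .  t=0,i=5
  [20] #.#.. => #  t=1,i=1
  [19] #..## => .  t=4,i=9
  [18] #..#. => #  t=0,i=12
  [17] #...# => #  t=4,i=0
  [16] #.... => #  t=1,i=3
  [15] .#### => #  t=2,i=2
  [14] .###. => .  t=3,i=1
  [13] .##.# => .  t=0,i=3
  [12] .##.. => #  t=0,i=10
  [11] .#.## => #  t=0,i=1
  [10] .#.#. => .  t=0,i=6
  [9] .#..# => #  t=4,i=3
  [8] .#... => #  t=1,i=2
  [7] ..### => #  t=2,i=1
  [6] ..##. => #  t=4,i=10
  [5] ..#.# => .  t=0,i=0
  [4] ..#.. => .  t=4,i=2
  [3] ...## => #  t=2,i=0
  [2] ...#. => .  t=1,i=7
  [1] ....# => .  t=1,i=6
  [0] ..... => #  t=1,i=4
  bits 01100001000101111001101111001001 = 1628937161

1628937161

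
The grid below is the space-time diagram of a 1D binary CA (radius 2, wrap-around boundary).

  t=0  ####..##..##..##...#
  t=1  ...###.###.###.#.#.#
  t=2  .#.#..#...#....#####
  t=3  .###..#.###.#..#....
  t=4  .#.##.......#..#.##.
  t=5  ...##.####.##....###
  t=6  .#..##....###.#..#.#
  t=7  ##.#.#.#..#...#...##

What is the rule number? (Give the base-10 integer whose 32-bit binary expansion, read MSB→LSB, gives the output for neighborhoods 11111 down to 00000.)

444282005

  ##### -> .   bit 31 = 0  t=0,i=1
  ####. -> .   bit 30 = 0  t=0,i=2
  ###.# -> .   bit 29 = 0  t=1,i=5
  ###.. -> #   bit 28 = 1  t=0,i=3
  ##.## -> #   bit 27 = 1  t=1,i=6
  ##.#. -> .   bit 26 = 0  t=1,i=14
  ##..# -> #   bit 25 = 1  t=0,i=4
  ##... -> .   bit 24 = 0  t=0,i=16
  #.### -> .   bit 23 = 0  t=1,i=7
  #.##. -> #   bit 22 = 1  t=4,i=3
  #.#.# -> #   bit 21 = 1  t=1,i=15
  #.#.. -> #   bit 20 = 1  t=1,i=19
  #..## -> #   bit 19 = 1  t=0,i=5
  #..#. -> .   bit 18 = 0  t=2,i=5
  #...# -> #   bit 17 = 1  t=0,i=17
  #.... -> #   bit 16 = 1  t=2,i=12
  .#### -> .   bit 15 = 0  t=0,i=0
  .###. -> .   bit 14 = 0  t=1,i=4
  .##.# -> #   bit 13 = 1  t=5,i=4
  .##.. -> #   bit 12 = 1  t=0,i=7
  .#.## -> .   bit 11 = 0  t=3,i=7
  .#.#. -> #   bit 10 = 1  t=1,i=16
  .#..# -> .   bit 9 = 0  t=2,i=4
  .#... -> .   bit 8 = 0  t=1,i=0
  ..### -> #   bit 7 = 1  t=0,i=19
  ..##. -> .   bit 6 = 0  t=0,i=6
  ..#.# -> .   bit 5 = 0  t=3,i=6
  ..#.. -> #   bit 4 = 1  t=2,i=6
  ...## -> .   bit 3 = 0  t=0,i=18
  ...#. -> #   bit 2 = 1  t=2,i=9
  ....# -> .   bit 1 = 0  t=2,i=13
  ..... -> #   bit 0 = 1  t=3,i=18
  bits 00011010011110110011010010010101 = 444282005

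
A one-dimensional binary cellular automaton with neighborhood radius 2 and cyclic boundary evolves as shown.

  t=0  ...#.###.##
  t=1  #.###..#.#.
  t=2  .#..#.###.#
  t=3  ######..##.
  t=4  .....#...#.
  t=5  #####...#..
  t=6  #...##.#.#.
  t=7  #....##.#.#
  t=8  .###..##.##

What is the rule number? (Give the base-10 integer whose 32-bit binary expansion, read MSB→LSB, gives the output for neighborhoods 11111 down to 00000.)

894774951

  nb #####: next=.  (t=3,i=2, bit31=0)
  nb ####.: next=.  (t=3,i=4, bit30=0)
  nb ###.#: next=#  (t=0,i=7, bit29=1)
  nb ###..: next=#  (t=1,i=4, bit28=1)
  nb ##.##: next=.  (t=0,i=8, bit27=0)
  nb ##.#.: next=#  (t=2,i=9, bit26=1)
  nb ##..#: next=.  (t=1,i=5, bit25=0)
  nb ##...: next=#  (t=0,i=0, bit24=1)
  nb #.###: next=.  (t=0,i=5, bit23=0)
  nb #.##.: next=#  (t=0,i=9, bit22=1)
  nb #.#.#: next=.  (t=1,i=0, bit21=0)
  nb #.#..: next=#  (t=2,i=1, bit20=1)
  nb #..##: next=.  (t=3,i=7, bit19=0)
  nb #..#.: next=#  (t=1,i=6, bit18=1)
  nb #...#: next=.  (t=0,i=1, bit17=0)
  nb #....: next=#  (t=4,i=0, bit16=1)
  nb .####: next=.  (t=3,i=1, bit15=0)
  nb .###.: next=.  (t=0,i=6, bit14=0)
  nb .##.#: next=#  (t=3,i=9, bit13=1)
  nb .##..: next=.  (t=0,i=10, bit12=0)
  nb .#.##: next=#  (t=0,i=4, bit11=1)
  nb .#.#.: next=#  (t=1,i=8, bit10=1)
  nb .#..#: next=#  (t=2,i=2, bit9=1)
  nb .#...: next=.  (t=4,i=6, bit8=0)
  nb ..###: next=#  (t=5,i=0, bit7=1)
  nb ..##.: next=.  (t=3,i=8, bit6=0)
  nb ..#.#: next=#  (t=0,i=3, bit5=1)
  nb ..#..: next=.  (t=4,i=5, bit4=0)
  nb ...##: next=.  (t=6,i=3, bit3=0)
  nb ...#.: next=#  (t=0,i=2, bit2=1)
  nb ....#: next=#  (t=4,i=3, bit1=1)
  nb .....: next=#  (t=4,i=1, bit0=1)
  bits 00110101010101010010111010100111 = 894774951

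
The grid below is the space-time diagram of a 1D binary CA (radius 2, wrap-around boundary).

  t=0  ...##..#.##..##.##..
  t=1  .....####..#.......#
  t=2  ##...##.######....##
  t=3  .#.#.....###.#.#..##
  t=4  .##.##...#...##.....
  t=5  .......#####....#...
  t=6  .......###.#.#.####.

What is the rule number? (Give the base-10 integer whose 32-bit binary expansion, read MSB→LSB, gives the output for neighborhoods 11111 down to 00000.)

  #####|#  b31=1 t=2,i=10
  ####.|.  b30=0 t=1,i=7
  ###.#|.  b29=0 t=3,i=11
  ###..|#  b28=1 t=1,i=8
  ##.##|.  b27=0 t=0,i=15
  ##.#.|.  b26=0 t=3,i=0
  ##..#|#  b25=1 t=0,i=5
  ##...|.  b24=0 t=0,i=18
  #.###|.  b23=0 t=2,i=8
  #.##.|.  b22=0 t=0,i=9
  #.#.#|#  b21=1 t=3,i=1
  #.#..|.  b20=0 t=3,i=3
  #..##|.  b19=0 t=0,i=12
  #..#.|#  b18=1 t=0,i=6
  #...#|#  b17=1 t=2,i=3
  #....|#  b16=1 t=0,i=19
  .####|#  b15=1 t=1,i=6
  .###.|.  b14=0 t=3,i=10
  .##.#|.  b13=0 t=0,i=14
  .##..|.  b12=0 t=0,i=4
  .#.##|#  b11=1 t=0,i=8
  .#.#.|#  b10=1 t=3,i=2
  .#..#|.  b9=0 t=3,i=16
  .#...|#  b8=1 t=1,i=0
  ..###|#  b7=1 t=1,i=5
  ..##.|.  b6=0 t=0,i=3
  ..#.#|#  b5=1 t=0,i=7
  ..#..|#  b4=1 t=1,i=11
  ...##|.  b3=0 t=0,i=2
  ...#.|#  b2=1 t=1,i=18
  ....#|.  b1=0 t=0,i=1
  .....|.  b0=0 t=0,i=0
  bits 10010010001001111000110110110100 = 2452065716

2452065716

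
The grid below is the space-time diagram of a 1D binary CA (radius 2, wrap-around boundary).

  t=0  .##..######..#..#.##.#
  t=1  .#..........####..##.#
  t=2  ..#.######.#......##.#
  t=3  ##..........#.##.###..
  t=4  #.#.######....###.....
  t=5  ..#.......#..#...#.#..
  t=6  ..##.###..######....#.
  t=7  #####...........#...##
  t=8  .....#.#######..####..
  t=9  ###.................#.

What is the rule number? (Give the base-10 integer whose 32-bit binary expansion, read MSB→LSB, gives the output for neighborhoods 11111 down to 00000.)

  ##### -> .   bit 31 = 0  t=0,i=7
  ####. -> .   bit 30 = 0  t=0,i=9
  ###.# -> .   bit 29 = 0  t=2,i=9
  ###.. -> .   bit 28 = 0  t=0,i=10
  ##.## -> #   bit 27 = 1  t=3,i=16
  ##.#. -> .   bit 26 = 0  t=0,i=20
  ##..# -> .   bit 25 = 0  t=0,i=3
  ##... -> #   bit 24 = 1  t=3,i=2
  #.### -> .   bit 23 = 0  t=2,i=4
  #.##. -> #   bit 22 = 1  t=0,i=1
  #.#.# -> #   bit 21 = 1  t=0,i=21
  #.#.. -> .   bit 20 = 0  t=1,i=1
  #..## -> .   bit 19 = 0  t=0,i=4
  #..#. -> #   bit 18 = 1  t=0,i=12
  #...# -> #   bit 17 = 1  t=5,i=15
  #.... -> .   bit 16 = 0  t=1,i=3
  .#### -> .   bit 15 = 0  t=0,i=6
  .###. -> .   bit 14 = 0  t=3,i=18
  .##.# -> #   bit 13 = 1  t=0,i=19
  .##.. -> .   bit 12 = 0  t=0,i=2
  .#.## -> .   bit 11 = 0  t=0,i=0
  .#.#. -> .   bit 10 = 0  t=1,i=0
  .#..# -> #   bit 9 = 1  t=0,i=14
  .#... -> #   bit 8 = 1  t=1,i=2
  ..### -> .   bit 7 = 0  t=0,i=5
  ..##. -> #   bit 6 = 1  t=1,i=18
  ..#.# -> .   bit 5 = 0  t=0,i=16
  ..#.. -> #   bit 4 = 1  t=0,i=13
  ...## -> #   bit 3 = 1  t=1,i=11
  ...#. -> .   bit 2 = 0  t=3,i=11
  ....# -> .   bit 1 = 0  t=1,i=10
  ..... -> #   bit 0 = 1  t=1,i=4
  bits 00001001011001100010001101011001 = 157688665

157688665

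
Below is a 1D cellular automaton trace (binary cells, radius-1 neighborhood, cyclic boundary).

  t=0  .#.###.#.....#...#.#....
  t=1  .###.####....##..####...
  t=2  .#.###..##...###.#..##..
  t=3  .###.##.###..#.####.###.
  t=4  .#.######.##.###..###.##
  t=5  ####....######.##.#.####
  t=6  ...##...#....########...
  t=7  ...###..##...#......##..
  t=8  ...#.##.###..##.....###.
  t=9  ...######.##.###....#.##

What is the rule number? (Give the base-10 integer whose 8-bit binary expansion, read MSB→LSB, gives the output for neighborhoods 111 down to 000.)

  ### -> .   bit 7 = 0  t=0,i=4
  ##. -> #   bit 6 = 1  t=0,i=5
  #.# -> #   bit 5 = 1  t=0,i=2
  #.. -> #   bit 4 = 1  t=0,i=8
  .## -> #   bit 3 = 1  t=0,i=3
  .#. -> #   bit 2 = 1  t=0,i=1
  ..# -> .   bit 1 = 0  t=0,i=0
  ... -> .   bit 0 = 0  t=0,i=9
  bits 01111100 = 124

124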